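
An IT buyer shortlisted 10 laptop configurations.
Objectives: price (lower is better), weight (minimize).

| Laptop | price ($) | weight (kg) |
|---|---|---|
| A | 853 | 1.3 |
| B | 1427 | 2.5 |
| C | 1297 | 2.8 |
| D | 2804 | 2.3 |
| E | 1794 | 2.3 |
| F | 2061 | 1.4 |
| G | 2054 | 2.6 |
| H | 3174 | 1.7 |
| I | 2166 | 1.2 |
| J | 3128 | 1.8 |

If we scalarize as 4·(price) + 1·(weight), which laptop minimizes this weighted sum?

A

A: 4·853 + 1·1.3 = 3413.3
B: 4·1427 + 1·2.5 = 5710.5
C: 4·1297 + 1·2.8 = 5190.8
D: 4·2804 + 1·2.3 = 11218.3
E: 4·1794 + 1·2.3 = 7178.3
F: 4·2061 + 1·1.4 = 8245.4
G: 4·2054 + 1·2.6 = 8218.6
H: 4·3174 + 1·1.7 = 12697.7
I: 4·2166 + 1·1.2 = 8665.2
J: 4·3128 + 1·1.8 = 12513.8
Lowest: A at 3413.3.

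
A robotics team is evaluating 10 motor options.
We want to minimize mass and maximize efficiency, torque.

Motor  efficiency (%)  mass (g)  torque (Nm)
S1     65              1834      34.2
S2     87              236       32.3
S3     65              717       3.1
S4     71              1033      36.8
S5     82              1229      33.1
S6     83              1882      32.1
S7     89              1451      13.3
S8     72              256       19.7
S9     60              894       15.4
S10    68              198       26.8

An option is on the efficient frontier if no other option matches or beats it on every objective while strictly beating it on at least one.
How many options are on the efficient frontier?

S1: dominated by S4 (efficiency 71≥65, mass 1033≤1834, torque 36.8≥34.2).
S2: not dominated.
S3: dominated by S2 (efficiency 87≥65, mass 236≤717, torque 32.3≥3.1).
S4: not dominated (best torque).
S5: not dominated.
S6: dominated by S2 (efficiency 87≥83, mass 236≤1882, torque 32.3≥32.1).
S7: not dominated (best efficiency).
S8: dominated by S2 (efficiency 87≥72, mass 236≤256, torque 32.3≥19.7).
S9: dominated by S2 (efficiency 87≥60, mass 236≤894, torque 32.3≥15.4).
S10: not dominated (best mass).
Pareto-optimal: S2, S4, S5, S7, S10 → 5.

5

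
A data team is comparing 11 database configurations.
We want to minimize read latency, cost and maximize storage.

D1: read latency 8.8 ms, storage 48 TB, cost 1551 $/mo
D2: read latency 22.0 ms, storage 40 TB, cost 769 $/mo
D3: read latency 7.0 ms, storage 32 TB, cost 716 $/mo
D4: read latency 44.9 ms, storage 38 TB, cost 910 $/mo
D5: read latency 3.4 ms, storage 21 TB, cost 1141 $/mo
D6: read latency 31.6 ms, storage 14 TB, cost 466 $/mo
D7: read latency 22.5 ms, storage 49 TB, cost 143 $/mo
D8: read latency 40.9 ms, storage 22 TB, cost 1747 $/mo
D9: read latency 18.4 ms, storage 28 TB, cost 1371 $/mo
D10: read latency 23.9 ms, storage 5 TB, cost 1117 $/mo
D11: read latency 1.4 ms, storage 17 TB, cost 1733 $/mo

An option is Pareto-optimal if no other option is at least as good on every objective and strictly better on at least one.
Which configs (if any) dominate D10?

D2: read latency 22.0≤23.9, storage 40≥5, cost 769≤1117 — dominates D10.
D3: read latency 7.0≤23.9, storage 32≥5, cost 716≤1117 — dominates D10.
D7: read latency 22.5≤23.9, storage 49≥5, cost 143≤1117 — dominates D10.
Others (D1, D4, D5, D6, D8, D9, D11) are each worse than D10 on at least one objective.

D2, D3, D7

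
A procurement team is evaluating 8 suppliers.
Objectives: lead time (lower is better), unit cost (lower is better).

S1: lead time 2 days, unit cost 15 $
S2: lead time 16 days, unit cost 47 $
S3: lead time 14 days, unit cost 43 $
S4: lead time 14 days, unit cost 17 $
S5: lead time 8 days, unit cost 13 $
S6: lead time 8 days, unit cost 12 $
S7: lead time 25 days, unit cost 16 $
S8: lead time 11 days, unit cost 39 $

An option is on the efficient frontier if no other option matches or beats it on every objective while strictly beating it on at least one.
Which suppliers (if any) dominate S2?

S1: lead time 2≤16, unit cost 15≤47 — dominates S2.
S3: lead time 14≤16, unit cost 43≤47 — dominates S2.
S4: lead time 14≤16, unit cost 17≤47 — dominates S2.
S5: lead time 8≤16, unit cost 13≤47 — dominates S2.
S6: lead time 8≤16, unit cost 12≤47 — dominates S2.
S8: lead time 11≤16, unit cost 39≤47 — dominates S2.
Others (S7) are each worse than S2 on at least one objective.

S1, S3, S4, S5, S6, S8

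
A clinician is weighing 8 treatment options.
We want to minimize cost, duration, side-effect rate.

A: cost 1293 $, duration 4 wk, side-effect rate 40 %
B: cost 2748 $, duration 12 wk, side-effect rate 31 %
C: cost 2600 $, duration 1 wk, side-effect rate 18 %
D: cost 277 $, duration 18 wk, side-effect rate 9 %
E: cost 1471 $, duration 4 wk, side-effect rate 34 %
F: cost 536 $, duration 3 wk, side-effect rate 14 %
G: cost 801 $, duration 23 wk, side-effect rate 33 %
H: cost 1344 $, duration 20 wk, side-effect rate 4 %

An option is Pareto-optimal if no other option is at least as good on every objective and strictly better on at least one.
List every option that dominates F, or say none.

none

A: worse on cost (1293 vs 536).
B: worse on cost (2748 vs 536).
C: worse on cost (2600 vs 536).
D: worse on duration (18 vs 3).
E: worse on cost (1471 vs 536).
G: worse on cost (801 vs 536).
H: worse on cost (1344 vs 536).
No option dominates F.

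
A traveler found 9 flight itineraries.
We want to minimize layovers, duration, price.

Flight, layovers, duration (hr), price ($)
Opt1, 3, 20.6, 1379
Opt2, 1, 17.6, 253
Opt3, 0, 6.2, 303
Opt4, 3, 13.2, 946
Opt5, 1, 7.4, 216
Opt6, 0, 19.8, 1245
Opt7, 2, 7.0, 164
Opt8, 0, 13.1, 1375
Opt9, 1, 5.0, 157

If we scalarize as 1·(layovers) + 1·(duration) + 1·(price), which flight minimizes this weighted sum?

Opt1: 1·3 + 1·20.6 + 1·1379 = 1402.6
Opt2: 1·1 + 1·17.6 + 1·253 = 271.6
Opt3: 1·0 + 1·6.2 + 1·303 = 309.2
Opt4: 1·3 + 1·13.2 + 1·946 = 962.2
Opt5: 1·1 + 1·7.4 + 1·216 = 224.4
Opt6: 1·0 + 1·19.8 + 1·1245 = 1264.8
Opt7: 1·2 + 1·7.0 + 1·164 = 173.0
Opt8: 1·0 + 1·13.1 + 1·1375 = 1388.1
Opt9: 1·1 + 1·5.0 + 1·157 = 163.0
Lowest: Opt9 at 163.0.

Opt9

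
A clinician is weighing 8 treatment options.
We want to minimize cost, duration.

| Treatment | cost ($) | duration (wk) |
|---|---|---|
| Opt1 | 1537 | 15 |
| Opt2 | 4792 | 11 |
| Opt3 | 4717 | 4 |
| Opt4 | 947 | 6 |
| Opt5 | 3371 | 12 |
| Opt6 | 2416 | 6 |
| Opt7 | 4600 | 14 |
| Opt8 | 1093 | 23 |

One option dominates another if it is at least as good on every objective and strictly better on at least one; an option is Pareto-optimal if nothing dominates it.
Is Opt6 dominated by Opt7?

Opt7 vs Opt6: Opt7 is worse on cost (4600 vs 2416), so it does not dominate Opt6.

No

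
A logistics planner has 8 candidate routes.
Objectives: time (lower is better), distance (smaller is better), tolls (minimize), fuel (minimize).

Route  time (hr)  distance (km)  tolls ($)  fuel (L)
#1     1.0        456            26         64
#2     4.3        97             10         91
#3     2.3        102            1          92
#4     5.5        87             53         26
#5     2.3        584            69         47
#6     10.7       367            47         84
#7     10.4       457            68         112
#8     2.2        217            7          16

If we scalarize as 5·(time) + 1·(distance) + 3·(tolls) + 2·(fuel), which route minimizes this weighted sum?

#1: 5·1.0 + 1·456 + 3·26 + 2·64 = 667.0
#2: 5·4.3 + 1·97 + 3·10 + 2·91 = 330.5
#3: 5·2.3 + 1·102 + 3·1 + 2·92 = 300.5
#4: 5·5.5 + 1·87 + 3·53 + 2·26 = 325.5
#5: 5·2.3 + 1·584 + 3·69 + 2·47 = 896.5
#6: 5·10.7 + 1·367 + 3·47 + 2·84 = 729.5
#7: 5·10.4 + 1·457 + 3·68 + 2·112 = 937.0
#8: 5·2.2 + 1·217 + 3·7 + 2·16 = 281.0
Lowest: #8 at 281.0.

#8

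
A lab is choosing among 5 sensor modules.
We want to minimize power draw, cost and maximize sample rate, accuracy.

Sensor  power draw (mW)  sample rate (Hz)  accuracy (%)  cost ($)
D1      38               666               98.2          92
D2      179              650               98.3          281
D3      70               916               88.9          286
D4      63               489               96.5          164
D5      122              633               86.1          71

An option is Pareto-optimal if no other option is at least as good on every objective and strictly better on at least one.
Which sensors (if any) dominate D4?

D1

D1: power draw 38≤63, sample rate 666≥489, accuracy 98.2≥96.5, cost 92≤164 — dominates D4.
Others (D2, D3, D5) are each worse than D4 on at least one objective.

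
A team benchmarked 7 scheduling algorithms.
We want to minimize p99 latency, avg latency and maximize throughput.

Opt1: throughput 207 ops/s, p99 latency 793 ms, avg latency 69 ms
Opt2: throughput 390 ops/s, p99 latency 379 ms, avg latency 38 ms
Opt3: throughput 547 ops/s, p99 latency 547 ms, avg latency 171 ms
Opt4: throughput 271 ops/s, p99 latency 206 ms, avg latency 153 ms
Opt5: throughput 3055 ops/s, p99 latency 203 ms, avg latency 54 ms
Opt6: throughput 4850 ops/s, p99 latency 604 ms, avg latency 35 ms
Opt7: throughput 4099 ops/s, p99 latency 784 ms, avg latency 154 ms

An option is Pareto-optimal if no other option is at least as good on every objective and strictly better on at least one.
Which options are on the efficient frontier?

Opt2, Opt5, Opt6

Opt1: dominated by Opt2 (throughput 390≥207, p99 latency 379≤793, avg latency 38≤69).
Opt2: not dominated.
Opt3: dominated by Opt5 (throughput 3055≥547, p99 latency 203≤547, avg latency 54≤171).
Opt4: dominated by Opt5 (throughput 3055≥271, p99 latency 203≤206, avg latency 54≤153).
Opt5: not dominated (best p99 latency).
Opt6: not dominated (best throughput).
Opt7: dominated by Opt6 (throughput 4850≥4099, p99 latency 604≤784, avg latency 35≤154).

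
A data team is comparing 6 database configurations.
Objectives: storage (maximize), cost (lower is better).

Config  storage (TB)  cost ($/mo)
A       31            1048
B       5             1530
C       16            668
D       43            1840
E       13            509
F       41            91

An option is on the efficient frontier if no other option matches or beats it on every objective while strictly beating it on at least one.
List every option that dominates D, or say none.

none

A: worse on storage (31 vs 43).
B: worse on storage (5 vs 43).
C: worse on storage (16 vs 43).
E: worse on storage (13 vs 43).
F: worse on storage (41 vs 43).
No option dominates D.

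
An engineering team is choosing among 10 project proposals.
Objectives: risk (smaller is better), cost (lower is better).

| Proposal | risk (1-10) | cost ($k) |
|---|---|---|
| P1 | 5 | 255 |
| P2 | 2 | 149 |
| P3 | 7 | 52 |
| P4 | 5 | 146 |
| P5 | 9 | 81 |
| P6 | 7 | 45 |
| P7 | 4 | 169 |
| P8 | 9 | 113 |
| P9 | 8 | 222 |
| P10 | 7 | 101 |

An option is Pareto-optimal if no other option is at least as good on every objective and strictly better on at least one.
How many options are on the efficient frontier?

P1: dominated by P2 (risk 2≤5, cost 149≤255).
P2: not dominated (best risk).
P3: dominated by P6 (risk 7≤7, cost 45≤52).
P4: not dominated.
P5: dominated by P3 (risk 7≤9, cost 52≤81).
P6: not dominated (best cost).
P7: dominated by P2 (risk 2≤4, cost 149≤169).
P8: dominated by P3 (risk 7≤9, cost 52≤113).
P9: dominated by P2 (risk 2≤8, cost 149≤222).
P10: dominated by P3 (risk 7≤7, cost 52≤101).
Pareto-optimal: P2, P4, P6 → 3.

3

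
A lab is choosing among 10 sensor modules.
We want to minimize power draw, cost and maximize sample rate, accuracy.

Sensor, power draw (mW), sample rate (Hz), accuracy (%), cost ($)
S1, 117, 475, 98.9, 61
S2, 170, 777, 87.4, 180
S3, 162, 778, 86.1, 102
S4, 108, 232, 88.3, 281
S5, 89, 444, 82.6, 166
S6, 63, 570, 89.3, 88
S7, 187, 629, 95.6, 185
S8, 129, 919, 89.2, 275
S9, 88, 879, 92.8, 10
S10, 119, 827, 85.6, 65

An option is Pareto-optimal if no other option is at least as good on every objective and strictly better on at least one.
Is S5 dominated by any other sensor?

Yes

S6 vs S5: power draw 63≤89, sample rate 570≥444, accuracy 89.3≥82.6, cost 88≤166 — S6 is at least as good on every objective and strictly better on at least one, so S6 dominates S5.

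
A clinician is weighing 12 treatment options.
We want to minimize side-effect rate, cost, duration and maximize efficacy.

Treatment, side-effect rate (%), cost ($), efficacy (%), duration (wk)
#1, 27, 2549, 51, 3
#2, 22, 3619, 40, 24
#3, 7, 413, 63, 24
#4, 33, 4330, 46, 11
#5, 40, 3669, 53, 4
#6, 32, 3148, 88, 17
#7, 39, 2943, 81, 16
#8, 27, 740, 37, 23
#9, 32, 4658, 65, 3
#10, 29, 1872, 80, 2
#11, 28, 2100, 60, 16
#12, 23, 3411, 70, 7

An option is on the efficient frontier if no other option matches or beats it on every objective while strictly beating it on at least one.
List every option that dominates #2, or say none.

#3

#3: side-effect rate 7≤22, cost 413≤3619, efficacy 63≥40, duration 24≤24 — dominates #2.
Others (#1, #4, #5, #6, #7, #8, #9, #10, #11, #12) are each worse than #2 on at least one objective.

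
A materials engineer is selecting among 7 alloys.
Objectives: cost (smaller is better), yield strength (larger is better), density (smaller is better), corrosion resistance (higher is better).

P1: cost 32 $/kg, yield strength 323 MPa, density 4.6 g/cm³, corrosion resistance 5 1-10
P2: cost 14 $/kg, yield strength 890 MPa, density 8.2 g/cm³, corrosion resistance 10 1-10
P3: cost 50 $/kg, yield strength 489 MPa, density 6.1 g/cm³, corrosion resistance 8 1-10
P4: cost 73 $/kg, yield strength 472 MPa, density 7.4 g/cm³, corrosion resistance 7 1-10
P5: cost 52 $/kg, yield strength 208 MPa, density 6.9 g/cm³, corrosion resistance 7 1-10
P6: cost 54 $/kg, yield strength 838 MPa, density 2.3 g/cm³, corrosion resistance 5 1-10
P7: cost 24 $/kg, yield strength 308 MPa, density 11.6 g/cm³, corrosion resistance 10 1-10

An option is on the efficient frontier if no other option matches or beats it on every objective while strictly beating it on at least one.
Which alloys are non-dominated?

P1: not dominated.
P2: not dominated (best cost).
P3: not dominated.
P4: dominated by P3 (cost 50≤73, yield strength 489≥472, density 6.1≤7.4, corrosion resistance 8≥7).
P5: dominated by P3 (cost 50≤52, yield strength 489≥208, density 6.1≤6.9, corrosion resistance 8≥7).
P6: not dominated (best density).
P7: dominated by P2 (cost 14≤24, yield strength 890≥308, density 8.2≤11.6, corrosion resistance 10≥10).

P1, P2, P3, P6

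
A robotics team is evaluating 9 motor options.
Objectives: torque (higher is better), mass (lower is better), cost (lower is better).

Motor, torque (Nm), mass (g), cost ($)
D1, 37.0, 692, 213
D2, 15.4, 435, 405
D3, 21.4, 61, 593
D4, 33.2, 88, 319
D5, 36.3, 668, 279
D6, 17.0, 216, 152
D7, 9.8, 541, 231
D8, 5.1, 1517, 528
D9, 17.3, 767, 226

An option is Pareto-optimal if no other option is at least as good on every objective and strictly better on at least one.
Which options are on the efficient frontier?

D1: not dominated (best torque).
D2: dominated by D4 (torque 33.2≥15.4, mass 88≤435, cost 319≤405).
D3: not dominated (best mass).
D4: not dominated.
D5: not dominated.
D6: not dominated (best cost).
D7: dominated by D6 (torque 17.0≥9.8, mass 216≤541, cost 152≤231).
D8: dominated by D1 (torque 37.0≥5.1, mass 692≤1517, cost 213≤528).
D9: dominated by D1 (torque 37.0≥17.3, mass 692≤767, cost 213≤226).

D1, D3, D4, D5, D6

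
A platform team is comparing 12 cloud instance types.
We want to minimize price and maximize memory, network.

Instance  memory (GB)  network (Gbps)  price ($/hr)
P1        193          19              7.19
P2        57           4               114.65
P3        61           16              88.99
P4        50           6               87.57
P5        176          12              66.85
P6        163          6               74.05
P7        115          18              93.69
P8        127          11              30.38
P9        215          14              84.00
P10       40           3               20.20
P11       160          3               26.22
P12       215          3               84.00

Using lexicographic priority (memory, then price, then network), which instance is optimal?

First maximize memory: best is 215, kept {P9, P12}.
Then minimize price: best is 84.00, kept {P9, P12}.
Then maximize network: best is 14, kept {P9}.

P9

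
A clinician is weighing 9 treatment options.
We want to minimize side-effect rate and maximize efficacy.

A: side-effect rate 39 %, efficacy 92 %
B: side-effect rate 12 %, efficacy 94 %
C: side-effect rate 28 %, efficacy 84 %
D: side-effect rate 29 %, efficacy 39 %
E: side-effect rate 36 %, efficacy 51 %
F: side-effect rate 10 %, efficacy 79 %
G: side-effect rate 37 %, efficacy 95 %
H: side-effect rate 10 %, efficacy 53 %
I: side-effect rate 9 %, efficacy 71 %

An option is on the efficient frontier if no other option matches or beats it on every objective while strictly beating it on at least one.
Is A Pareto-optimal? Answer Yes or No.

No

B vs A: side-effect rate 12≤39, efficacy 94≥92 — B is at least as good on every objective and strictly better on at least one, so B dominates A.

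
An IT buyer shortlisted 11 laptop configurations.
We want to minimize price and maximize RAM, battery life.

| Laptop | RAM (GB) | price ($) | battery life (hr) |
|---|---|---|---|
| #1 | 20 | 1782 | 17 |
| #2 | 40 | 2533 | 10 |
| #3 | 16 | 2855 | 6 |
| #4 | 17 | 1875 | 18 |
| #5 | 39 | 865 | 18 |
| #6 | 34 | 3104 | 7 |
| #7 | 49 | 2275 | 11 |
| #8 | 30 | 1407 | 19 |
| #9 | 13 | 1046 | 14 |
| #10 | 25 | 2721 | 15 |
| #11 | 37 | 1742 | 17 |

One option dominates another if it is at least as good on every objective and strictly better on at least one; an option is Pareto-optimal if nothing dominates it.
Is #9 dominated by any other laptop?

#5 vs #9: RAM 39≥13, price 865≤1046, battery life 18≥14 — #5 is at least as good on every objective and strictly better on at least one, so #5 dominates #9.

Yes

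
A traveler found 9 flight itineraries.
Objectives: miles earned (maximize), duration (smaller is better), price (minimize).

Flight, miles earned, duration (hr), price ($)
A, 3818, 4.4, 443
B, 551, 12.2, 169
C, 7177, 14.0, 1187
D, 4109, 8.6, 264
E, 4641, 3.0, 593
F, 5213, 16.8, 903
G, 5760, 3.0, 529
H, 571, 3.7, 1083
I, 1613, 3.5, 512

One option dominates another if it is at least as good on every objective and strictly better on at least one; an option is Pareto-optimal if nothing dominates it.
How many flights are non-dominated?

6

A: not dominated.
B: not dominated (best price).
C: not dominated (best miles earned).
D: not dominated.
E: dominated by G (miles earned 5760≥4641, duration 3.0≤3.0, price 529≤593).
F: dominated by G (miles earned 5760≥5213, duration 3.0≤16.8, price 529≤903).
G: not dominated.
H: dominated by E (miles earned 4641≥571, duration 3.0≤3.7, price 593≤1083).
I: not dominated.
Pareto-optimal: A, B, C, D, G, I → 6.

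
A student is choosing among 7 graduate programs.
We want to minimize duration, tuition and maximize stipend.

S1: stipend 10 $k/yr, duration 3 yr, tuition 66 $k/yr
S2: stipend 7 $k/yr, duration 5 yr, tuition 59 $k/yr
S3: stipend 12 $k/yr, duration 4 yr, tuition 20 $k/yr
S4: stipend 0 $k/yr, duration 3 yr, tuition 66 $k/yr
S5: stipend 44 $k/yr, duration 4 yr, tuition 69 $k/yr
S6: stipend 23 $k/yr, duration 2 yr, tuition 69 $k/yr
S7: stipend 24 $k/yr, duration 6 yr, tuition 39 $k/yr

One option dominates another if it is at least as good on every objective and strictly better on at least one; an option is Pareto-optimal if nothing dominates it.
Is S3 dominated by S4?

S4 vs S3: S4 is worse on stipend (0 vs 12), so it does not dominate S3.

No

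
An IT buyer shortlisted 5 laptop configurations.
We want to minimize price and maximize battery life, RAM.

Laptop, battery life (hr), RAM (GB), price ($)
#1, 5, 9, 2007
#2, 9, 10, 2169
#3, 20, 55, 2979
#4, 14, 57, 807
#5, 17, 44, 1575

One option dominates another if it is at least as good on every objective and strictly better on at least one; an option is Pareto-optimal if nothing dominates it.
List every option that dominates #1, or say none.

#4, #5

#4: battery life 14≥5, RAM 57≥9, price 807≤2007 — dominates #1.
#5: battery life 17≥5, RAM 44≥9, price 1575≤2007 — dominates #1.
Others (#2, #3) are each worse than #1 on at least one objective.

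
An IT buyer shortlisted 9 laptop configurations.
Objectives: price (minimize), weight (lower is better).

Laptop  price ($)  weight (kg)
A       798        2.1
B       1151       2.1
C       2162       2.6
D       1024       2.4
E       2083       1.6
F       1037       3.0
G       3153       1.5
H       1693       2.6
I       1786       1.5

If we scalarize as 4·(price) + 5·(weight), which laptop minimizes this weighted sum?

A: 4·798 + 5·2.1 = 3202.5
B: 4·1151 + 5·2.1 = 4614.5
C: 4·2162 + 5·2.6 = 8661.0
D: 4·1024 + 5·2.4 = 4108.0
E: 4·2083 + 5·1.6 = 8340.0
F: 4·1037 + 5·3.0 = 4163.0
G: 4·3153 + 5·1.5 = 12619.5
H: 4·1693 + 5·2.6 = 6785.0
I: 4·1786 + 5·1.5 = 7151.5
Lowest: A at 3202.5.

A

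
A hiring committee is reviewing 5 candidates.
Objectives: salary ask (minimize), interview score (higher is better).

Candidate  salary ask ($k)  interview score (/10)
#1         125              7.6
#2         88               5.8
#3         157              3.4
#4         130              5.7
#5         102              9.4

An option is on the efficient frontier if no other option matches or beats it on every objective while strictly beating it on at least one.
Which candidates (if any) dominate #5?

none

#1: worse on salary ask (125 vs 102).
#2: worse on interview score (5.8 vs 9.4).
#3: worse on salary ask (157 vs 102).
#4: worse on salary ask (130 vs 102).
No option dominates #5.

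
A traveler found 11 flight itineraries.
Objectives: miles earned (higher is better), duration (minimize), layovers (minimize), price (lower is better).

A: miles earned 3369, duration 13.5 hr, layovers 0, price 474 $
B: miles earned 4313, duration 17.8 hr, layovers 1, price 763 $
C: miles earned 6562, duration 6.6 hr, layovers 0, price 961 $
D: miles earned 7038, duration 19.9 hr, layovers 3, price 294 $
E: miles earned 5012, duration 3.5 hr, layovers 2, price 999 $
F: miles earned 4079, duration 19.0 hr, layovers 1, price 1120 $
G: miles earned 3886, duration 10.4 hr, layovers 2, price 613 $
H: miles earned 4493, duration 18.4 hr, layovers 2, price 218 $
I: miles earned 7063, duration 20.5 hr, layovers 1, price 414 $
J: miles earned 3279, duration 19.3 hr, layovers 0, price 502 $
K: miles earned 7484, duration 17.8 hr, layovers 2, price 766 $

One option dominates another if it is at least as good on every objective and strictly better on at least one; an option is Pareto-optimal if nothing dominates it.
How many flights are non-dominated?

9

A: not dominated.
B: not dominated.
C: not dominated.
D: not dominated.
E: not dominated (best duration).
F: dominated by B (miles earned 4313≥4079, duration 17.8≤19.0, layovers 1≤1, price 763≤1120).
G: not dominated.
H: not dominated (best price).
I: not dominated.
J: dominated by A (miles earned 3369≥3279, duration 13.5≤19.3, layovers 0≤0, price 474≤502).
K: not dominated (best miles earned).
Pareto-optimal: A, B, C, D, E, G, H, I, K → 9.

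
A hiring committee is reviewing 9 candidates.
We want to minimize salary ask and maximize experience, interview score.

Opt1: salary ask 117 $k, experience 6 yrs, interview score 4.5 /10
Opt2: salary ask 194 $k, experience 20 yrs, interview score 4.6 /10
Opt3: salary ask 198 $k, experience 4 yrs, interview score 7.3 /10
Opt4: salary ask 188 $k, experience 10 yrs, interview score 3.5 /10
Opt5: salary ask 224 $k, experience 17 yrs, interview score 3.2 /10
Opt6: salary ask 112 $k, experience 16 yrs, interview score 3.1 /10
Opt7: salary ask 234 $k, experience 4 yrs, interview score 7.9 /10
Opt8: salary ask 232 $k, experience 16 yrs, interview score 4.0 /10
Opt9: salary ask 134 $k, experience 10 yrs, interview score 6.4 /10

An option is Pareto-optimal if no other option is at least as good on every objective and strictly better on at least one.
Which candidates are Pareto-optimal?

Opt1, Opt2, Opt3, Opt6, Opt7, Opt9

Opt1: not dominated.
Opt2: not dominated (best experience).
Opt3: not dominated.
Opt4: dominated by Opt9 (salary ask 134≤188, experience 10≥10, interview score 6.4≥3.5).
Opt5: dominated by Opt2 (salary ask 194≤224, experience 20≥17, interview score 4.6≥3.2).
Opt6: not dominated (best salary ask).
Opt7: not dominated (best interview score).
Opt8: dominated by Opt2 (salary ask 194≤232, experience 20≥16, interview score 4.6≥4.0).
Opt9: not dominated.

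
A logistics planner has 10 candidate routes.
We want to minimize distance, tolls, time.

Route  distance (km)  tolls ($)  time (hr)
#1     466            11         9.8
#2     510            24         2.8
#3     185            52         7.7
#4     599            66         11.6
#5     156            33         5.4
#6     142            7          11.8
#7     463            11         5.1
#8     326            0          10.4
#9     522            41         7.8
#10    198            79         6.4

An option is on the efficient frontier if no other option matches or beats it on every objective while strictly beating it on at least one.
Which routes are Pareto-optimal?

#2, #5, #6, #7, #8

#1: dominated by #7 (distance 463≤466, tolls 11≤11, time 5.1≤9.8).
#2: not dominated (best time).
#3: dominated by #5 (distance 156≤185, tolls 33≤52, time 5.4≤7.7).
#4: dominated by #1 (distance 466≤599, tolls 11≤66, time 9.8≤11.6).
#5: not dominated.
#6: not dominated (best distance).
#7: not dominated.
#8: not dominated (best tolls).
#9: dominated by #2 (distance 510≤522, tolls 24≤41, time 2.8≤7.8).
#10: dominated by #5 (distance 156≤198, tolls 33≤79, time 5.4≤6.4).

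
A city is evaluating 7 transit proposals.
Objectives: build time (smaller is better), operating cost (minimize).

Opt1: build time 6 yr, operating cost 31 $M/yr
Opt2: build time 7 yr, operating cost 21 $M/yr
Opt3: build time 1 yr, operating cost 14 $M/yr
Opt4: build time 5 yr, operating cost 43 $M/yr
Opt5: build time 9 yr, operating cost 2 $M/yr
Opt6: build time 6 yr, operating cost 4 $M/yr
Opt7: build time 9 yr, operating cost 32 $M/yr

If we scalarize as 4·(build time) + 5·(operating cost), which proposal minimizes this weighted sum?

Opt6

Opt1: 4·6 + 5·31 = 179
Opt2: 4·7 + 5·21 = 133
Opt3: 4·1 + 5·14 = 74
Opt4: 4·5 + 5·43 = 235
Opt5: 4·9 + 5·2 = 46
Opt6: 4·6 + 5·4 = 44
Opt7: 4·9 + 5·32 = 196
Lowest: Opt6 at 44.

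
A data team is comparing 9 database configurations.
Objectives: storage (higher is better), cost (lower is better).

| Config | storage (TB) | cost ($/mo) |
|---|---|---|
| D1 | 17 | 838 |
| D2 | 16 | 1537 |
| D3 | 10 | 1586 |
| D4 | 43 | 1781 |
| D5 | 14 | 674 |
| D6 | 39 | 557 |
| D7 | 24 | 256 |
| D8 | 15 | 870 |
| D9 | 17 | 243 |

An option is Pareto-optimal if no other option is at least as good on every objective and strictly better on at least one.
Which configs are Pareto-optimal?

D4, D6, D7, D9

D1: dominated by D6 (storage 39≥17, cost 557≤838).
D2: dominated by D1 (storage 17≥16, cost 838≤1537).
D3: dominated by D1 (storage 17≥10, cost 838≤1586).
D4: not dominated (best storage).
D5: dominated by D6 (storage 39≥14, cost 557≤674).
D6: not dominated.
D7: not dominated.
D8: dominated by D1 (storage 17≥15, cost 838≤870).
D9: not dominated (best cost).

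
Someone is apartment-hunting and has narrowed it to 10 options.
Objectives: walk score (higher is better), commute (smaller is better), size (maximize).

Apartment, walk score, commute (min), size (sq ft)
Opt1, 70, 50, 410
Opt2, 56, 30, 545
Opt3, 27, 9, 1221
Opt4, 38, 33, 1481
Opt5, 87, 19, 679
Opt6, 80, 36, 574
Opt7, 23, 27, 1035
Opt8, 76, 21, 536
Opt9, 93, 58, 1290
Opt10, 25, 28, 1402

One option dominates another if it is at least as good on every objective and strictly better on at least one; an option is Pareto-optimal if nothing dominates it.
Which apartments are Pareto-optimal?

Opt1: dominated by Opt5 (walk score 87≥70, commute 19≤50, size 679≥410).
Opt2: dominated by Opt5 (walk score 87≥56, commute 19≤30, size 679≥545).
Opt3: not dominated (best commute).
Opt4: not dominated (best size).
Opt5: not dominated.
Opt6: dominated by Opt5 (walk score 87≥80, commute 19≤36, size 679≥574).
Opt7: dominated by Opt3 (walk score 27≥23, commute 9≤27, size 1221≥1035).
Opt8: dominated by Opt5 (walk score 87≥76, commute 19≤21, size 679≥536).
Opt9: not dominated (best walk score).
Opt10: not dominated.

Opt3, Opt4, Opt5, Opt9, Opt10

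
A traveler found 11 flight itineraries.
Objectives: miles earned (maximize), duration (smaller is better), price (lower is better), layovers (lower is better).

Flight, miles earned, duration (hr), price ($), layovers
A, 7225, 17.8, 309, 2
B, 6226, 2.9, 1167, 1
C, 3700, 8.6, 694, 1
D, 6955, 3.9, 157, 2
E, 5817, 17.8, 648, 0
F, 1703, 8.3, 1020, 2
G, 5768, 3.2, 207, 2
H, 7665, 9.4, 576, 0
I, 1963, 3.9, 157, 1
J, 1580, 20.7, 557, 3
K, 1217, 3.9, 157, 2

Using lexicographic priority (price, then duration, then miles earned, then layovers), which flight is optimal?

First minimize price: best is 157, kept {D, I, K}.
Then minimize duration: best is 3.9, kept {D, I, K}.
Then maximize miles earned: best is 6955, kept {D}.

D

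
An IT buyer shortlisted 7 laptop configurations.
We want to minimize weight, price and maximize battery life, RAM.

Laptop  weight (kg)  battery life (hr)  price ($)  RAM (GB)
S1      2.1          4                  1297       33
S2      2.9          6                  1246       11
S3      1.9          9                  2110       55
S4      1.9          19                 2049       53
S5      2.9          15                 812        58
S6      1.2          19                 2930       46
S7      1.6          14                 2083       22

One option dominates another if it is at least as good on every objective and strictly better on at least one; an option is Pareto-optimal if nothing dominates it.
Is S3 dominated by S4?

No

S4 vs S3: S4 is worse on RAM (53 vs 55), so it does not dominate S3.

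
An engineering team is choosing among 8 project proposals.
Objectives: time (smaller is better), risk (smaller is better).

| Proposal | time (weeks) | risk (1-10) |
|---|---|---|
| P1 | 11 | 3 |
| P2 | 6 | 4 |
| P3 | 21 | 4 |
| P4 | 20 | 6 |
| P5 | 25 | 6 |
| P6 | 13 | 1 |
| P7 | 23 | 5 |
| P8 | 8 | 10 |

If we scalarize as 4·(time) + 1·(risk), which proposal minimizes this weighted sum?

P1: 4·11 + 1·3 = 47
P2: 4·6 + 1·4 = 28
P3: 4·21 + 1·4 = 88
P4: 4·20 + 1·6 = 86
P5: 4·25 + 1·6 = 106
P6: 4·13 + 1·1 = 53
P7: 4·23 + 1·5 = 97
P8: 4·8 + 1·10 = 42
Lowest: P2 at 28.

P2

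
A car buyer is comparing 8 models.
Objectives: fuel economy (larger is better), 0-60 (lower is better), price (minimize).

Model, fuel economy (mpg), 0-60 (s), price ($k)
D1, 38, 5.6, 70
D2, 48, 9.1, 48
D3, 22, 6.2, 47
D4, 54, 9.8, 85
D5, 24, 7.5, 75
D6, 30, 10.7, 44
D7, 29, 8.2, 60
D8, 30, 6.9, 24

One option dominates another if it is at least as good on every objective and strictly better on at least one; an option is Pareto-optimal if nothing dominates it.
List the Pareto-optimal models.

D1: not dominated (best 0-60).
D2: not dominated.
D3: not dominated.
D4: not dominated (best fuel economy).
D5: dominated by D1 (fuel economy 38≥24, 0-60 5.6≤7.5, price 70≤75).
D6: dominated by D8 (fuel economy 30≥30, 0-60 6.9≤10.7, price 24≤44).
D7: dominated by D8 (fuel economy 30≥29, 0-60 6.9≤8.2, price 24≤60).
D8: not dominated (best price).

D1, D2, D3, D4, D8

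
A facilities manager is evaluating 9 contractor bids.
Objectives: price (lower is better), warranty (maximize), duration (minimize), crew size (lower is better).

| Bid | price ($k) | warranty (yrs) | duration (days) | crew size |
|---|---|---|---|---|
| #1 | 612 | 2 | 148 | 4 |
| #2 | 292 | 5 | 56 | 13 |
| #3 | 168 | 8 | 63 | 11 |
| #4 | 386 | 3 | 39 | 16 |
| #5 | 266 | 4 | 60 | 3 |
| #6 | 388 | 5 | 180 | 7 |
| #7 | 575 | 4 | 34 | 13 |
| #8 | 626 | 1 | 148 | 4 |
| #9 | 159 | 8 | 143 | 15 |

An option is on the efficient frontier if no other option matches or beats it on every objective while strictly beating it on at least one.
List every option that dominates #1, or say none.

#5

#5: price 266≤612, warranty 4≥2, duration 60≤148, crew size 3≤4 — dominates #1.
Others (#2, #3, #4, #6, #7, #8, #9) are each worse than #1 on at least one objective.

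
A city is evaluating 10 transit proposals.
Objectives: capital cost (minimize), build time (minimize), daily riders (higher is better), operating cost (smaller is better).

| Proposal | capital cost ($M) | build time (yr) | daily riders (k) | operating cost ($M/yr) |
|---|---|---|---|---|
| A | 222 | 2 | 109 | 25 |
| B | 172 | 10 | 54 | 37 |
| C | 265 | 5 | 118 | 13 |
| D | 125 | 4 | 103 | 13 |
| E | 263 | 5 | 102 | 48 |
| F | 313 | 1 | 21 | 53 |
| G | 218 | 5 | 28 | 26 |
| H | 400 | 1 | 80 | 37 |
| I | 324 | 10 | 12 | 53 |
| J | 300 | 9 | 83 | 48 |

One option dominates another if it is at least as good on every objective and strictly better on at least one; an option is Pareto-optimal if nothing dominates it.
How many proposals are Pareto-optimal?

5

A: not dominated.
B: dominated by D (capital cost 125≤172, build time 4≤10, daily riders 103≥54, operating cost 13≤37).
C: not dominated (best daily riders).
D: not dominated (best capital cost).
E: dominated by A (capital cost 222≤263, build time 2≤5, daily riders 109≥102, operating cost 25≤48).
F: not dominated.
G: dominated by D (capital cost 125≤218, build time 4≤5, daily riders 103≥28, operating cost 13≤26).
H: not dominated.
I: dominated by A (capital cost 222≤324, build time 2≤10, daily riders 109≥12, operating cost 25≤53).
J: dominated by A (capital cost 222≤300, build time 2≤9, daily riders 109≥83, operating cost 25≤48).
Pareto-optimal: A, C, D, F, H → 5.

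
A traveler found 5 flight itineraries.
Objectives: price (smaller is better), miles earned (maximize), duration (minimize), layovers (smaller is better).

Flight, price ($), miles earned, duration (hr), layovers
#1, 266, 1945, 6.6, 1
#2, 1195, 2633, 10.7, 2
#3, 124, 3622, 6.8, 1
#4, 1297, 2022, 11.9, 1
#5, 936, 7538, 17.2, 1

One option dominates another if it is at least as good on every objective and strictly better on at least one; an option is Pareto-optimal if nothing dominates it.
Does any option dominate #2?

#3 vs #2: price 124≤1195, miles earned 3622≥2633, duration 6.8≤10.7, layovers 1≤2 — #3 is at least as good on every objective and strictly better on at least one, so #3 dominates #2.

Yes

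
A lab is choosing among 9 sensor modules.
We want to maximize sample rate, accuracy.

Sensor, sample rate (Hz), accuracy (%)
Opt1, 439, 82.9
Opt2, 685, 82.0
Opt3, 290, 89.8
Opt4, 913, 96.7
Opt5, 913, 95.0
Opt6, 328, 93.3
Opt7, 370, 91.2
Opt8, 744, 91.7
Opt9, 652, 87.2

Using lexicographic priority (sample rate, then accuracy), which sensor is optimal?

First maximize sample rate: best is 913, kept {Opt4, Opt5}.
Then maximize accuracy: best is 96.7, kept {Opt4}.

Opt4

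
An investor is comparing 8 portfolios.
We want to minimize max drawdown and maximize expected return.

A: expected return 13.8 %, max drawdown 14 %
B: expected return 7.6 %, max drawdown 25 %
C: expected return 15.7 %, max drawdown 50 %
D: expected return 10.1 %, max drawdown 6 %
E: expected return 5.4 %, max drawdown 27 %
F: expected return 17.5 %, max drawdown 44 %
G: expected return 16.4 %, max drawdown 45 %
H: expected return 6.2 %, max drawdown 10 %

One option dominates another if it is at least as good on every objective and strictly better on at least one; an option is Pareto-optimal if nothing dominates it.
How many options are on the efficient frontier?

3

A: not dominated.
B: dominated by A (expected return 13.8≥7.6, max drawdown 14≤25).
C: dominated by F (expected return 17.5≥15.7, max drawdown 44≤50).
D: not dominated (best max drawdown).
E: dominated by A (expected return 13.8≥5.4, max drawdown 14≤27).
F: not dominated (best expected return).
G: dominated by F (expected return 17.5≥16.4, max drawdown 44≤45).
H: dominated by D (expected return 10.1≥6.2, max drawdown 6≤10).
Pareto-optimal: A, D, F → 3.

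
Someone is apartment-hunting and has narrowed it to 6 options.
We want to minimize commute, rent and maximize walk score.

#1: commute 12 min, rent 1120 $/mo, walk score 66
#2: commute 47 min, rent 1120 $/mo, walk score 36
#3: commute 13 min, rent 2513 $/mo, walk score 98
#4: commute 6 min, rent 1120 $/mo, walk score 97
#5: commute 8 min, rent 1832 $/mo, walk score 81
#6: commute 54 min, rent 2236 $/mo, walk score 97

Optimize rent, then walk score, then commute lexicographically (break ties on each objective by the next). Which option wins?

#4

First minimize rent: best is 1120, kept {#1, #2, #4}.
Then maximize walk score: best is 97, kept {#4}.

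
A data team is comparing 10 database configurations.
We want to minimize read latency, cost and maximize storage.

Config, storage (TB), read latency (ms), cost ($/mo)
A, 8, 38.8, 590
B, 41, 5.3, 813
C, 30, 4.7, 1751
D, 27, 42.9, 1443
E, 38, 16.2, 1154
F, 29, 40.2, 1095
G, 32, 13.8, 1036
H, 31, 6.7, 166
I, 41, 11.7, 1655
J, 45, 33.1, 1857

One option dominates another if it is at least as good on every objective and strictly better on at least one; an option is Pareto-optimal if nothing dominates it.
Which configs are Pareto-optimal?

B, C, H, J

A: dominated by H (storage 31≥8, read latency 6.7≤38.8, cost 166≤590).
B: not dominated.
C: not dominated (best read latency).
D: dominated by B (storage 41≥27, read latency 5.3≤42.9, cost 813≤1443).
E: dominated by B (storage 41≥38, read latency 5.3≤16.2, cost 813≤1154).
F: dominated by B (storage 41≥29, read latency 5.3≤40.2, cost 813≤1095).
G: dominated by B (storage 41≥32, read latency 5.3≤13.8, cost 813≤1036).
H: not dominated (best cost).
I: dominated by B (storage 41≥41, read latency 5.3≤11.7, cost 813≤1655).
J: not dominated (best storage).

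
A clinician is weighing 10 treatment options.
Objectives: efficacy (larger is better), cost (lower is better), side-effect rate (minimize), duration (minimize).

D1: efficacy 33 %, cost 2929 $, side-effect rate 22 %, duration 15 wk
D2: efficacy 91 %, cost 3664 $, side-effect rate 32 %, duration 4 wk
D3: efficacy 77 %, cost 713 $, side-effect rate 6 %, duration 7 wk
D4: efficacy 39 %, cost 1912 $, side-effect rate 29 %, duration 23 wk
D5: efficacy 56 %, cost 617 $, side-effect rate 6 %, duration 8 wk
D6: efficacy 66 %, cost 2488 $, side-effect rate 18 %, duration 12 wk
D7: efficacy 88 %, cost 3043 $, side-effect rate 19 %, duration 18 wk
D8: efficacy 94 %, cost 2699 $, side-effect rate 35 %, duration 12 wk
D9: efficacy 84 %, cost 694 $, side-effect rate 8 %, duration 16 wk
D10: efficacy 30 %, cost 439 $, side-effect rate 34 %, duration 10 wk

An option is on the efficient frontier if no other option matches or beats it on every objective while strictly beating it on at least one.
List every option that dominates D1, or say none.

D3: efficacy 77≥33, cost 713≤2929, side-effect rate 6≤22, duration 7≤15 — dominates D1.
D5: efficacy 56≥33, cost 617≤2929, side-effect rate 6≤22, duration 8≤15 — dominates D1.
D6: efficacy 66≥33, cost 2488≤2929, side-effect rate 18≤22, duration 12≤15 — dominates D1.
Others (D2, D4, D7, D8, D9, D10) are each worse than D1 on at least one objective.

D3, D5, D6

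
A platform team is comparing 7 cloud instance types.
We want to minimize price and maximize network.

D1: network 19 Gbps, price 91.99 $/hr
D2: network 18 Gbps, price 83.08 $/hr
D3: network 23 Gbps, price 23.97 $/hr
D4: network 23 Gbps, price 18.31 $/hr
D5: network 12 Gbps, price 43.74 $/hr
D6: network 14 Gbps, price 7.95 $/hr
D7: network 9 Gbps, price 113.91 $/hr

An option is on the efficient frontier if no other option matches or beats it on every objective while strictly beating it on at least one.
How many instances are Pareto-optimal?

D1: dominated by D3 (network 23≥19, price 23.97≤91.99).
D2: dominated by D3 (network 23≥18, price 23.97≤83.08).
D3: dominated by D4 (network 23≥23, price 18.31≤23.97).
D4: not dominated.
D5: dominated by D3 (network 23≥12, price 23.97≤43.74).
D6: not dominated (best price).
D7: dominated by D1 (network 19≥9, price 91.99≤113.91).
Pareto-optimal: D4, D6 → 2.

2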